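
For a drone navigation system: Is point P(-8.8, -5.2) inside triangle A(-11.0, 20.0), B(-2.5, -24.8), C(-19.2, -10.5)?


Cross products: AB x AP = -115.64, BC x BP = -237.23, CA x CP = -273.74
All same sign? yes

Yes, inside


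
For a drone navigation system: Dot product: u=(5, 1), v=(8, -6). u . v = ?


u . v = u_x*v_x + u_y*v_y = 5*8 + 1*(-6)
= 40 + (-6) = 34

34


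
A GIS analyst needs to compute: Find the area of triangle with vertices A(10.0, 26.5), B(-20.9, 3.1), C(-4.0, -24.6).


Area = |x_A(y_B-y_C) + x_B(y_C-y_A) + x_C(y_A-y_B)|/2
= |277 + 1067.99 + (-93.6)|/2
= 1251.39/2 = 625.695

625.695


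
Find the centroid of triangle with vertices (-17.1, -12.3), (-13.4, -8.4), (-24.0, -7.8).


Centroid = ((x_A+x_B+x_C)/3, (y_A+y_B+y_C)/3)
= (((-17.1)+(-13.4)+(-24))/3, ((-12.3)+(-8.4)+(-7.8))/3)
= (-18.1667, -9.5)

(-18.1667, -9.5)


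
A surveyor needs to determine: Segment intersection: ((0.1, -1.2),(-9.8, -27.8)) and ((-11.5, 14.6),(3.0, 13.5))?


Cross products: d1=-216.34, d2=-612.93, d3=-464.98, d4=-68.39
d1*d2 < 0 and d3*d4 < 0? no

No, they don't intersect


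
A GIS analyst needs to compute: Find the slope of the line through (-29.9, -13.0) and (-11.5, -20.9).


slope = (y2-y1)/(x2-x1) = ((-20.9)-(-13))/((-11.5)-(-29.9)) = (-7.9)/18.4 = -0.4293

-0.4293


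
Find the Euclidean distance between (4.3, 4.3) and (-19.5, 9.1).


dx=-23.8, dy=4.8
d^2 = (-23.8)^2 + 4.8^2 = 589.48
d = sqrt(589.48) = 24.2792

24.2792


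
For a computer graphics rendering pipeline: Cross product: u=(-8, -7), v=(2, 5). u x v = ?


u x v = u_x*v_y - u_y*v_x = (-8)*5 - (-7)*2
= (-40) - (-14) = -26

-26


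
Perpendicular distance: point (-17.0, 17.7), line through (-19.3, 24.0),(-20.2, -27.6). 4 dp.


|cross product| = 124.35
|line direction| = sqrt(2663.37) = 51.6078
Distance = 124.35/sqrt(2663.37) = 2.4095

2.4095


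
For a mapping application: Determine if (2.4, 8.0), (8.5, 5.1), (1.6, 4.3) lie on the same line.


Cross product: (8.5-2.4)*(4.3-8) - (5.1-8)*(1.6-2.4)
= -24.89

No, not collinear


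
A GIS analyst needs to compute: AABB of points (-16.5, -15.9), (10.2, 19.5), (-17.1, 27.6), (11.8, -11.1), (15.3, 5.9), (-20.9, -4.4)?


x range: [-20.9, 15.3]
y range: [-15.9, 27.6]
Bounding box: (-20.9,-15.9) to (15.3,27.6)

(-20.9,-15.9) to (15.3,27.6)


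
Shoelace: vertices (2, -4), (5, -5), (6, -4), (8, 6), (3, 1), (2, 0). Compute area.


Shoelace sum: (2*(-5) - 5*(-4)) + (5*(-4) - 6*(-5)) + (6*6 - 8*(-4)) + (8*1 - 3*6) + (3*0 - 2*1) + (2*(-4) - 2*0)
= 68
Area = |68|/2 = 34

34


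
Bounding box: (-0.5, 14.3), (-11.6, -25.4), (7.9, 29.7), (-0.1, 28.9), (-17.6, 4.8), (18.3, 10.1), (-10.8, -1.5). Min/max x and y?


x range: [-17.6, 18.3]
y range: [-25.4, 29.7]
Bounding box: (-17.6,-25.4) to (18.3,29.7)

(-17.6,-25.4) to (18.3,29.7)


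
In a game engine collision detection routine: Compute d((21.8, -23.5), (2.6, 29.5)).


dx=-19.2, dy=53
d^2 = (-19.2)^2 + 53^2 = 3177.64
d = sqrt(3177.64) = 56.3706

56.3706


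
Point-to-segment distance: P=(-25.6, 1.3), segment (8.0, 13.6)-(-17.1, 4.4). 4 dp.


Project P onto AB: t = 1 (clamped to [0,1])
Closest point on segment: (-17.1, 4.4)
Distance: 9.0477

9.0477


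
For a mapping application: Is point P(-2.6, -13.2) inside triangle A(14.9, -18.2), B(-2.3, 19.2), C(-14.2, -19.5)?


Cross products: AB x AP = 568.5, BC x BP = 373.95, CA x CP = 168.25
All same sign? yes

Yes, inside


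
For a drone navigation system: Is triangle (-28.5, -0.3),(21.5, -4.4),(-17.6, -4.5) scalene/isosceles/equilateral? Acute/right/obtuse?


Side lengths squared: AB^2=2516.81, BC^2=1528.82, CA^2=136.45
Sorted: [136.45, 1528.82, 2516.81]
By sides: Scalene, By angles: Obtuse

Scalene, Obtuse


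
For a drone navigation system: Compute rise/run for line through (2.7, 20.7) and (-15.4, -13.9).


slope = (y2-y1)/(x2-x1) = ((-13.9)-20.7)/((-15.4)-2.7) = (-34.6)/(-18.1) = 1.9116

1.9116


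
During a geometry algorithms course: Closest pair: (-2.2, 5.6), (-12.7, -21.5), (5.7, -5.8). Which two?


d(P0,P1) = 29.063, d(P0,P2) = 13.8698, d(P1,P2) = 24.1878
Closest: P0 and P2

Closest pair: (-2.2, 5.6) and (5.7, -5.8), distance = 13.8698


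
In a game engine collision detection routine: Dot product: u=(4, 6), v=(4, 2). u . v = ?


u . v = u_x*v_x + u_y*v_y = 4*4 + 6*2
= 16 + 12 = 28

28


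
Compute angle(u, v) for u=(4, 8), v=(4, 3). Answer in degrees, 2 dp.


u.v = 40, |u| = sqrt(80) = 8.9443, |v| = sqrt(25) = 5
cos(theta) = u.v/(|u||v|) = 40/sqrt(2000) = 0.894427
theta = acos(0.894427) = 26.57 degrees

26.57 degrees


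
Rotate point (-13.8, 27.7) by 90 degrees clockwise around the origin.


90° CW: (x,y) -> (y, -x)
(-13.8,27.7) -> (27.7, 13.8)

(27.7, 13.8)


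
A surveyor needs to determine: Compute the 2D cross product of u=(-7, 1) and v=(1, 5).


u x v = u_x*v_y - u_y*v_x = (-7)*5 - 1*1
= (-35) - 1 = -36

-36


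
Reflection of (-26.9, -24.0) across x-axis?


Reflection over x-axis: (x,y) -> (x,-y)
(-26.9, -24) -> (-26.9, 24)

(-26.9, 24)


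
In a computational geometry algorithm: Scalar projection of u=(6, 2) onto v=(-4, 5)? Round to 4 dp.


u.v = -14, |v| = sqrt(41) = 6.4031
Scalar projection = u.v / |v| = -14 / sqrt(41) = -2.1864

-2.1864


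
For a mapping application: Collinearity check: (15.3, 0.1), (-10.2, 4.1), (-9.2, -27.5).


Cross product: ((-10.2)-15.3)*((-27.5)-0.1) - (4.1-0.1)*((-9.2)-15.3)
= 801.8

No, not collinear


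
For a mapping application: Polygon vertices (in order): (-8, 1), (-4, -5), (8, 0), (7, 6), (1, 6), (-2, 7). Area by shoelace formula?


Shoelace sum: ((-8)*(-5) - (-4)*1) + ((-4)*0 - 8*(-5)) + (8*6 - 7*0) + (7*6 - 1*6) + (1*7 - (-2)*6) + ((-2)*1 - (-8)*7)
= 241
Area = |241|/2 = 120.5

120.5


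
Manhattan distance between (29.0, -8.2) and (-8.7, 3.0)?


|29-(-8.7)| + |(-8.2)-3| = 37.7 + 11.2 = 48.9

48.9


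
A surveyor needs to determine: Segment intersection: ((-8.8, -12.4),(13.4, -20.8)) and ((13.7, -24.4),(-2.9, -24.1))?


Cross products: d1=-192.45, d2=-59.67, d3=-77.4, d4=-210.18
d1*d2 < 0 and d3*d4 < 0? no

No, they don't intersect


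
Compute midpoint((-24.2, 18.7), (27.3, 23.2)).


M = (((-24.2)+27.3)/2, (18.7+23.2)/2)
= (1.55, 20.95)

(1.55, 20.95)


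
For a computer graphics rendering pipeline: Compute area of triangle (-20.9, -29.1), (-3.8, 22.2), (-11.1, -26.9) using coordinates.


Area = |x_A(y_B-y_C) + x_B(y_C-y_A) + x_C(y_A-y_B)|/2
= |(-1026.19) + (-8.36) + 569.43|/2
= 465.12/2 = 232.56

232.56


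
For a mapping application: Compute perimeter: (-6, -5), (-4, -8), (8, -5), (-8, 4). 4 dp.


Sides: (-6, -5)->(-4, -8): sqrt(13) = 3.605551, (-4, -8)->(8, -5): sqrt(153) = 12.369317, (8, -5)->(-8, 4): sqrt(337) = 18.35756, (-8, 4)->(-6, -5): sqrt(85) = 9.219544
Sum = 43.551972
Perimeter = 43.552

43.552


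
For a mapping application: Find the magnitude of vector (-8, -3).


|u| = sqrt((-8)^2 + (-3)^2) = sqrt(73) = 8.544

8.544


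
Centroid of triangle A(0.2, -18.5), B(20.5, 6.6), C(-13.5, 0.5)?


Centroid = ((x_A+x_B+x_C)/3, (y_A+y_B+y_C)/3)
= ((0.2+20.5+(-13.5))/3, ((-18.5)+6.6+0.5)/3)
= (2.4, -3.8)

(2.4, -3.8)


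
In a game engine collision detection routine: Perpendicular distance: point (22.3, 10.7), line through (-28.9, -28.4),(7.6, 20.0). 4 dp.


|cross product| = 1050.93
|line direction| = sqrt(3674.81) = 60.6202
Distance = 1050.93/sqrt(3674.81) = 17.3363

17.3363


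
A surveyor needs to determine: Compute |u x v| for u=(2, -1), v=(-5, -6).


|u x v| = |2*(-6) - (-1)*(-5)|
= |(-12) - 5| = 17

17


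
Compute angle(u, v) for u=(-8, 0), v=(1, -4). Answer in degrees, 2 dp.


u.v = -8, |u| = sqrt(64) = 8, |v| = sqrt(17) = 4.1231
cos(theta) = u.v/(|u||v|) = -8/sqrt(1088) = -0.242536
theta = acos(-0.242536) = 104.04 degrees

104.04 degrees


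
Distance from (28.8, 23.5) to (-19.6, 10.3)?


dx=-48.4, dy=-13.2
d^2 = (-48.4)^2 + (-13.2)^2 = 2516.8
d = sqrt(2516.8) = 50.1677

50.1677


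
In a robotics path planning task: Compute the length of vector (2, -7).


|u| = sqrt(2^2 + (-7)^2) = sqrt(53) = 7.2801

7.2801


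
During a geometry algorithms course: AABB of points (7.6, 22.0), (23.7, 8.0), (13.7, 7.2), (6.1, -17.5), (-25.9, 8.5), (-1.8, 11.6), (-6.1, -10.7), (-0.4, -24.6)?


x range: [-25.9, 23.7]
y range: [-24.6, 22]
Bounding box: (-25.9,-24.6) to (23.7,22)

(-25.9,-24.6) to (23.7,22)


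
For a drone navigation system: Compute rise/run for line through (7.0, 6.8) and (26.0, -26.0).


slope = (y2-y1)/(x2-x1) = ((-26)-6.8)/(26-7) = (-32.8)/19 = -1.7263

-1.7263


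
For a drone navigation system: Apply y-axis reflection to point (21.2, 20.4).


Reflection over y-axis: (x,y) -> (-x,y)
(21.2, 20.4) -> (-21.2, 20.4)

(-21.2, 20.4)


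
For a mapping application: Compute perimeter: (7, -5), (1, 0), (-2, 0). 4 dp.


Sides: (7, -5)->(1, 0): sqrt(61) = 7.81025, (1, 0)->(-2, 0): sqrt(9) = 3, (-2, 0)->(7, -5): sqrt(106) = 10.29563
Sum = 21.10588
Perimeter = 21.1059

21.1059


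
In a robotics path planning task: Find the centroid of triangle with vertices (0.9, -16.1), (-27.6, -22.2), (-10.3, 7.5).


Centroid = ((x_A+x_B+x_C)/3, (y_A+y_B+y_C)/3)
= ((0.9+(-27.6)+(-10.3))/3, ((-16.1)+(-22.2)+7.5)/3)
= (-12.3333, -10.2667)

(-12.3333, -10.2667)


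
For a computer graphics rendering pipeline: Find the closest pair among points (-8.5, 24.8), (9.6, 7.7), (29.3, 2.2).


d(P0,P1) = 24.9002, d(P0,P2) = 44.0409, d(P1,P2) = 20.4534
Closest: P1 and P2

Closest pair: (9.6, 7.7) and (29.3, 2.2), distance = 20.4534


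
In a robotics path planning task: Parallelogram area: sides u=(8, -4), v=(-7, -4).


|u x v| = |8*(-4) - (-4)*(-7)|
= |(-32) - 28| = 60

60


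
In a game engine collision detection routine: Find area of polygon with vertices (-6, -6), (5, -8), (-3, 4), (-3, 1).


Shoelace sum: ((-6)*(-8) - 5*(-6)) + (5*4 - (-3)*(-8)) + ((-3)*1 - (-3)*4) + ((-3)*(-6) - (-6)*1)
= 107
Area = |107|/2 = 53.5

53.5


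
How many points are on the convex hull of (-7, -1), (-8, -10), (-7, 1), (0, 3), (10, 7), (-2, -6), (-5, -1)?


Convex hull vertices (CCW): (-8, -10), (-2, -6), (10, 7), (-7, 1)
Count = 4

4


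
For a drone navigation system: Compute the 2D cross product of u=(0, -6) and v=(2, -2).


u x v = u_x*v_y - u_y*v_x = 0*(-2) - (-6)*2
= 0 - (-12) = 12

12


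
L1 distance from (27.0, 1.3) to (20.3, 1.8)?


|27-20.3| + |1.3-1.8| = 6.7 + 0.5 = 7.2

7.2


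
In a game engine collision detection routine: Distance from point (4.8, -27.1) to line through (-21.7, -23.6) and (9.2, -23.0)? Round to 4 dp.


|cross product| = 124.05
|line direction| = sqrt(955.17) = 30.9058
Distance = 124.05/sqrt(955.17) = 4.0138

4.0138


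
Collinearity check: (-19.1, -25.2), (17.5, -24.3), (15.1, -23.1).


Cross product: (17.5-(-19.1))*((-23.1)-(-25.2)) - ((-24.3)-(-25.2))*(15.1-(-19.1))
= 46.08

No, not collinear


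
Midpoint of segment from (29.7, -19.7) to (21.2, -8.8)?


M = ((29.7+21.2)/2, ((-19.7)+(-8.8))/2)
= (25.45, -14.25)

(25.45, -14.25)


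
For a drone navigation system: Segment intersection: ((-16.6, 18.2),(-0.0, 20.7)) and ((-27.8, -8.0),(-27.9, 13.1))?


Cross products: d1=-238.94, d2=-589.45, d3=-406.92, d4=-56.41
d1*d2 < 0 and d3*d4 < 0? no

No, they don't intersect


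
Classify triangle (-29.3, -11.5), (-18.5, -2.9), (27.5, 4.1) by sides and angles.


Side lengths squared: AB^2=190.6, BC^2=2165, CA^2=3469.6
Sorted: [190.6, 2165, 3469.6]
By sides: Scalene, By angles: Obtuse

Scalene, Obtuse


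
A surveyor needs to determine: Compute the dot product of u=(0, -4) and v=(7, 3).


u . v = u_x*v_x + u_y*v_y = 0*7 + (-4)*3
= 0 + (-12) = -12

-12


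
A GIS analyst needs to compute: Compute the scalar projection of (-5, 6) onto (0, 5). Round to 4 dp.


u.v = 30, |v| = sqrt(25) = 5
Scalar projection = u.v / |v| = 30 / sqrt(25) = 6

6


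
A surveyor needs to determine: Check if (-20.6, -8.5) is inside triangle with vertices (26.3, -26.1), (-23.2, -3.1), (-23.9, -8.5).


Cross products: AB x AP = 207.5, BC x BP = 17.82, CA x CP = 58.08
All same sign? yes

Yes, inside


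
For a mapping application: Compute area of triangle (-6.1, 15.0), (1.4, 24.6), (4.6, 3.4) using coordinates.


Area = |x_A(y_B-y_C) + x_B(y_C-y_A) + x_C(y_A-y_B)|/2
= |(-129.32) + (-16.24) + (-44.16)|/2
= 189.72/2 = 94.86

94.86


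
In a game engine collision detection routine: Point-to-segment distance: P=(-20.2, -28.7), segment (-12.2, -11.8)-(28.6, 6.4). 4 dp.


Project P onto AB: t = 0 (clamped to [0,1])
Closest point on segment: (-12.2, -11.8)
Distance: 18.6979

18.6979


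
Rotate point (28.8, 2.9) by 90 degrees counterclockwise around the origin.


90° CCW: (x,y) -> (-y, x)
(28.8,2.9) -> (-2.9, 28.8)

(-2.9, 28.8)


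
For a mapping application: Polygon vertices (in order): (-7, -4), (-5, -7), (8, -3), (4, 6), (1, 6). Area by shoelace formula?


Shoelace sum: ((-7)*(-7) - (-5)*(-4)) + ((-5)*(-3) - 8*(-7)) + (8*6 - 4*(-3)) + (4*6 - 1*6) + (1*(-4) - (-7)*6)
= 216
Area = |216|/2 = 108

108


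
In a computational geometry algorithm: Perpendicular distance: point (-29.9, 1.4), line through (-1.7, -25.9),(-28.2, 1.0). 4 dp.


|cross product| = 35.13
|line direction| = sqrt(1425.86) = 37.7606
Distance = 35.13/sqrt(1425.86) = 0.9303

0.9303


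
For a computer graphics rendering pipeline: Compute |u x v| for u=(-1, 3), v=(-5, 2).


|u x v| = |(-1)*2 - 3*(-5)|
= |(-2) - (-15)| = 13

13


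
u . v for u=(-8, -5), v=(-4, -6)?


u . v = u_x*v_x + u_y*v_y = (-8)*(-4) + (-5)*(-6)
= 32 + 30 = 62

62


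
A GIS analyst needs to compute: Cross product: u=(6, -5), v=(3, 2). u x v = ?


u x v = u_x*v_y - u_y*v_x = 6*2 - (-5)*3
= 12 - (-15) = 27

27


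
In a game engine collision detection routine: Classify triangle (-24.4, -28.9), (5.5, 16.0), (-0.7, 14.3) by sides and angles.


Side lengths squared: AB^2=2910.02, BC^2=41.33, CA^2=2427.93
Sorted: [41.33, 2427.93, 2910.02]
By sides: Scalene, By angles: Obtuse

Scalene, Obtuse


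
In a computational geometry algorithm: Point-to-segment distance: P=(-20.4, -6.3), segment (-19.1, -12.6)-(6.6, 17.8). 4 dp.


Project P onto AB: t = 0.0998 (clamped to [0,1])
Closest point on segment: (-16.5358, -9.5668)
Distance: 5.0601

5.0601


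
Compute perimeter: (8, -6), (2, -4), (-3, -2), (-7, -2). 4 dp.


Sides: (8, -6)->(2, -4): sqrt(40) = 6.324555, (2, -4)->(-3, -2): sqrt(29) = 5.385165, (-3, -2)->(-7, -2): sqrt(16) = 4, (-7, -2)->(8, -6): sqrt(241) = 15.524175
Sum = 31.233895
Perimeter = 31.2339

31.2339


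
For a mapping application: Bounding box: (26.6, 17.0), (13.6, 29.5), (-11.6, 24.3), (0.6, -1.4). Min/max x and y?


x range: [-11.6, 26.6]
y range: [-1.4, 29.5]
Bounding box: (-11.6,-1.4) to (26.6,29.5)

(-11.6,-1.4) to (26.6,29.5)


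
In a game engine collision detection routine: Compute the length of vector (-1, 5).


|u| = sqrt((-1)^2 + 5^2) = sqrt(26) = 5.099

5.099


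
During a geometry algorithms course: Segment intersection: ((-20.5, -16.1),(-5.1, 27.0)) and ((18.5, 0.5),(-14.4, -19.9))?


Cross products: d1=-249.46, d2=-1353.29, d3=-1425.26, d4=-321.43
d1*d2 < 0 and d3*d4 < 0? no

No, they don't intersect


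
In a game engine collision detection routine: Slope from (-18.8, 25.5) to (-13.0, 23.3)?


slope = (y2-y1)/(x2-x1) = (23.3-25.5)/((-13)-(-18.8)) = (-2.2)/5.8 = -0.3793

-0.3793


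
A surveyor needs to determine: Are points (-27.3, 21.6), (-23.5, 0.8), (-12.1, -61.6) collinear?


Cross product: ((-23.5)-(-27.3))*((-61.6)-21.6) - (0.8-21.6)*((-12.1)-(-27.3))
= 0

Yes, collinear


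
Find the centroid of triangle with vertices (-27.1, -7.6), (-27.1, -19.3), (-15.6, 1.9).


Centroid = ((x_A+x_B+x_C)/3, (y_A+y_B+y_C)/3)
= (((-27.1)+(-27.1)+(-15.6))/3, ((-7.6)+(-19.3)+1.9)/3)
= (-23.2667, -8.3333)

(-23.2667, -8.3333)


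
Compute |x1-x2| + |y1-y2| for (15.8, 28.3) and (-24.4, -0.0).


|15.8-(-24.4)| + |28.3-0| = 40.2 + 28.3 = 68.5

68.5


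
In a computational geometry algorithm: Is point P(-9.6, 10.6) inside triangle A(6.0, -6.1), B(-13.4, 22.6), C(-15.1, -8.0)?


Cross products: AB x AP = 123.74, BC x BP = 136.68, CA x CP = 382.01
All same sign? yes

Yes, inside


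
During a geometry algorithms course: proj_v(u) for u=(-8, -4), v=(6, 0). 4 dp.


u.v = -48, |v| = sqrt(36) = 6
Scalar projection = u.v / |v| = -48 / sqrt(36) = -8

-8


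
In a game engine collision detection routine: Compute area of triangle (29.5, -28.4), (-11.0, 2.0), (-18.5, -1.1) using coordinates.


Area = |x_A(y_B-y_C) + x_B(y_C-y_A) + x_C(y_A-y_B)|/2
= |91.45 + (-300.3) + 562.4|/2
= 353.55/2 = 176.775

176.775


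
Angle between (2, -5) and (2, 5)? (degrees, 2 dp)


u.v = -21, |u| = sqrt(29) = 5.3852, |v| = sqrt(29) = 5.3852
cos(theta) = u.v/(|u||v|) = -21/sqrt(841) = -0.724138
theta = acos(-0.724138) = 136.4 degrees

136.4 degrees


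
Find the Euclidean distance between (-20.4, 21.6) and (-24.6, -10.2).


dx=-4.2, dy=-31.8
d^2 = (-4.2)^2 + (-31.8)^2 = 1028.88
d = sqrt(1028.88) = 32.0762

32.0762


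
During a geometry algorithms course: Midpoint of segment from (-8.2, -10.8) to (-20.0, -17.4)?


M = (((-8.2)+(-20))/2, ((-10.8)+(-17.4))/2)
= (-14.1, -14.1)

(-14.1, -14.1)


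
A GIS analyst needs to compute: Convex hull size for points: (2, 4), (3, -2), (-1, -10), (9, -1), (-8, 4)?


Convex hull vertices (CCW): (-8, 4), (-1, -10), (9, -1), (2, 4)
Count = 4

4


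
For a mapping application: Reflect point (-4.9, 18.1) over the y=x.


Reflection over y=x: (x,y) -> (y,x)
(-4.9, 18.1) -> (18.1, -4.9)

(18.1, -4.9)


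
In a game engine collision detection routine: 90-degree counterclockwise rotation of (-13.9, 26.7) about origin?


90° CCW: (x,y) -> (-y, x)
(-13.9,26.7) -> (-26.7, -13.9)

(-26.7, -13.9)


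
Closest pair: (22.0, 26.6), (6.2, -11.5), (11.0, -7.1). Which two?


d(P0,P1) = 41.2462, d(P0,P2) = 35.4498, d(P1,P2) = 6.5115
Closest: P1 and P2

Closest pair: (6.2, -11.5) and (11.0, -7.1), distance = 6.5115


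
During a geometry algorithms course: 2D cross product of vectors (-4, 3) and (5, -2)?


u x v = u_x*v_y - u_y*v_x = (-4)*(-2) - 3*5
= 8 - 15 = -7

-7


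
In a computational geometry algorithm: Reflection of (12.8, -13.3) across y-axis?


Reflection over y-axis: (x,y) -> (-x,y)
(12.8, -13.3) -> (-12.8, -13.3)

(-12.8, -13.3)


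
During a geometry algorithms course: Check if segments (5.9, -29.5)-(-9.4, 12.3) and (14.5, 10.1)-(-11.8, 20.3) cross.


Cross products: d1=1129.2, d2=185.92, d3=-965.36, d4=-22.08
d1*d2 < 0 and d3*d4 < 0? no

No, they don't intersect


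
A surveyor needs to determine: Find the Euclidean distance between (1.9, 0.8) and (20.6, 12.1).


dx=18.7, dy=11.3
d^2 = 18.7^2 + 11.3^2 = 477.38
d = sqrt(477.38) = 21.849

21.849


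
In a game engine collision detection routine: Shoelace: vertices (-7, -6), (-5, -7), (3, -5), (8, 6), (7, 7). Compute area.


Shoelace sum: ((-7)*(-7) - (-5)*(-6)) + ((-5)*(-5) - 3*(-7)) + (3*6 - 8*(-5)) + (8*7 - 7*6) + (7*(-6) - (-7)*7)
= 144
Area = |144|/2 = 72

72


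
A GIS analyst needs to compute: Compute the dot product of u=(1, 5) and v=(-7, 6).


u . v = u_x*v_x + u_y*v_y = 1*(-7) + 5*6
= (-7) + 30 = 23

23


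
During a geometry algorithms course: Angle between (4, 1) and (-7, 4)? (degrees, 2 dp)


u.v = -24, |u| = sqrt(17) = 4.1231, |v| = sqrt(65) = 8.0623
cos(theta) = u.v/(|u||v|) = -24/sqrt(1105) = -0.721988
theta = acos(-0.721988) = 136.22 degrees

136.22 degrees


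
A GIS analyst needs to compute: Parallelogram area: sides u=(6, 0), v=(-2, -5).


|u x v| = |6*(-5) - 0*(-2)|
= |(-30) - 0| = 30

30


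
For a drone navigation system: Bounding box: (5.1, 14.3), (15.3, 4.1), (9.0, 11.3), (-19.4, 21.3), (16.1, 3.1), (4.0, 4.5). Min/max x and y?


x range: [-19.4, 16.1]
y range: [3.1, 21.3]
Bounding box: (-19.4,3.1) to (16.1,21.3)

(-19.4,3.1) to (16.1,21.3)


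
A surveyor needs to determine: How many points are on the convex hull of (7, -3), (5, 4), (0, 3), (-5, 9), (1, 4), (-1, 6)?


Convex hull vertices (CCW): (-5, 9), (0, 3), (7, -3), (5, 4)
Count = 4

4


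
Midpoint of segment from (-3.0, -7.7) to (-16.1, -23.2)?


M = (((-3)+(-16.1))/2, ((-7.7)+(-23.2))/2)
= (-9.55, -15.45)

(-9.55, -15.45)


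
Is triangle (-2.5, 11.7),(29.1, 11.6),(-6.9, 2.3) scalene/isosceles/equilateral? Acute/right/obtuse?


Side lengths squared: AB^2=998.57, BC^2=1382.49, CA^2=107.72
Sorted: [107.72, 998.57, 1382.49]
By sides: Scalene, By angles: Obtuse

Scalene, Obtuse


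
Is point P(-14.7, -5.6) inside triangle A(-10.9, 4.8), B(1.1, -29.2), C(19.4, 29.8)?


Cross products: AB x AP = -254, BC x BP = 1364.08, CA x CP = 220.12
All same sign? no

No, outside


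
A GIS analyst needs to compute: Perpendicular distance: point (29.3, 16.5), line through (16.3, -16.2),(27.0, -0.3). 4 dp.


|cross product| = 143.19
|line direction| = sqrt(367.3) = 19.1651
Distance = 143.19/sqrt(367.3) = 7.4714

7.4714


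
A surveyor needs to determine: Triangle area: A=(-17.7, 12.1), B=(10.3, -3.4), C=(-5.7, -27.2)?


Area = |x_A(y_B-y_C) + x_B(y_C-y_A) + x_C(y_A-y_B)|/2
= |(-421.26) + (-404.79) + (-88.35)|/2
= 914.4/2 = 457.2

457.2


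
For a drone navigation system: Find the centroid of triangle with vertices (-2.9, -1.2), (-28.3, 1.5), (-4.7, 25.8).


Centroid = ((x_A+x_B+x_C)/3, (y_A+y_B+y_C)/3)
= (((-2.9)+(-28.3)+(-4.7))/3, ((-1.2)+1.5+25.8)/3)
= (-11.9667, 8.7)

(-11.9667, 8.7)


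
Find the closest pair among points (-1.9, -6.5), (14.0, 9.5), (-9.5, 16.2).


d(P0,P1) = 22.5568, d(P0,P2) = 23.9385, d(P1,P2) = 24.4364
Closest: P0 and P1

Closest pair: (-1.9, -6.5) and (14.0, 9.5), distance = 22.5568


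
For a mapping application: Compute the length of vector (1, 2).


|u| = sqrt(1^2 + 2^2) = sqrt(5) = 2.2361

2.2361


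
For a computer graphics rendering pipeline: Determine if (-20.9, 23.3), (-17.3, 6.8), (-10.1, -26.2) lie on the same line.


Cross product: ((-17.3)-(-20.9))*((-26.2)-23.3) - (6.8-23.3)*((-10.1)-(-20.9))
= 0

Yes, collinear


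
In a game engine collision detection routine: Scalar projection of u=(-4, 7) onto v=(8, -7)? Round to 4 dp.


u.v = -81, |v| = sqrt(113) = 10.6301
Scalar projection = u.v / |v| = -81 / sqrt(113) = -7.6198

-7.6198


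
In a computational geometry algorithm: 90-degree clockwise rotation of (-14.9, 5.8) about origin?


90° CW: (x,y) -> (y, -x)
(-14.9,5.8) -> (5.8, 14.9)

(5.8, 14.9)


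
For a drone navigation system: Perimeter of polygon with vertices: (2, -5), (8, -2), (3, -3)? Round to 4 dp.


Sides: (2, -5)->(8, -2): sqrt(45) = 6.708204, (8, -2)->(3, -3): sqrt(26) = 5.09902, (3, -3)->(2, -5): sqrt(5) = 2.236068
Sum = 14.043292
Perimeter = 14.0433

14.0433


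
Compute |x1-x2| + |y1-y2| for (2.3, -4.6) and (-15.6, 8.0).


|2.3-(-15.6)| + |(-4.6)-8| = 17.9 + 12.6 = 30.5

30.5


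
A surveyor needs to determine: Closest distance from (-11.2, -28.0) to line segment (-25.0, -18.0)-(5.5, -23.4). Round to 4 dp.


Project P onto AB: t = 0.495 (clamped to [0,1])
Closest point on segment: (-9.9028, -20.673)
Distance: 7.441

7.441


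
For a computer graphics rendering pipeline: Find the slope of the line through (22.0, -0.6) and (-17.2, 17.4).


slope = (y2-y1)/(x2-x1) = (17.4-(-0.6))/((-17.2)-22) = 18/(-39.2) = -0.4592

-0.4592


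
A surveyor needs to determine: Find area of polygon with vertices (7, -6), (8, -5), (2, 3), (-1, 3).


Shoelace sum: (7*(-5) - 8*(-6)) + (8*3 - 2*(-5)) + (2*3 - (-1)*3) + ((-1)*(-6) - 7*3)
= 41
Area = |41|/2 = 20.5

20.5


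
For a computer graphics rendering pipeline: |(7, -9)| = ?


|u| = sqrt(7^2 + (-9)^2) = sqrt(130) = 11.4018

11.4018


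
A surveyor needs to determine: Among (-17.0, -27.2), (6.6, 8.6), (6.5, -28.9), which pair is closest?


d(P0,P1) = 42.8789, d(P0,P2) = 23.5614, d(P1,P2) = 37.5001
Closest: P0 and P2

Closest pair: (-17.0, -27.2) and (6.5, -28.9), distance = 23.5614


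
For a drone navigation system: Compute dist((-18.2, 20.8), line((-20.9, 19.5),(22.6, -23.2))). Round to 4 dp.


|cross product| = 171.84
|line direction| = sqrt(3715.54) = 60.9552
Distance = 171.84/sqrt(3715.54) = 2.8191

2.8191


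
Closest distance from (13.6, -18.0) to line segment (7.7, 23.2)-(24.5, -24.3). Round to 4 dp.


Project P onto AB: t = 0.81 (clamped to [0,1])
Closest point on segment: (21.3076, -15.2739)
Distance: 8.1755

8.1755


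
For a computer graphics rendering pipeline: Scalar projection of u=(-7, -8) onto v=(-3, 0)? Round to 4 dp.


u.v = 21, |v| = sqrt(9) = 3
Scalar projection = u.v / |v| = 21 / sqrt(9) = 7

7


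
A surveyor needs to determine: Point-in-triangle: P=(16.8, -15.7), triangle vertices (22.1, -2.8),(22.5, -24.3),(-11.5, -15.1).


Cross products: AB x AP = -119.11, BC x BP = -239.96, CA x CP = -368.25
All same sign? yes

Yes, inside


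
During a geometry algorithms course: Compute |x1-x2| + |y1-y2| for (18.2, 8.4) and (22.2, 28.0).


|18.2-22.2| + |8.4-28| = 4 + 19.6 = 23.6

23.6


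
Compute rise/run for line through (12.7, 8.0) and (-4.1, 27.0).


slope = (y2-y1)/(x2-x1) = (27-8)/((-4.1)-12.7) = 19/(-16.8) = -1.131

-1.131


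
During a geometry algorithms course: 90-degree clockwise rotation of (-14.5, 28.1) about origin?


90° CW: (x,y) -> (y, -x)
(-14.5,28.1) -> (28.1, 14.5)

(28.1, 14.5)


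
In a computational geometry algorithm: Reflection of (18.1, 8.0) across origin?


Reflection over origin: (x,y) -> (-x,-y)
(18.1, 8) -> (-18.1, -8)

(-18.1, -8)


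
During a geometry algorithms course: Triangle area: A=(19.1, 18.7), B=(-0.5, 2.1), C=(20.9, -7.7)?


Area = |x_A(y_B-y_C) + x_B(y_C-y_A) + x_C(y_A-y_B)|/2
= |187.18 + 13.2 + 346.94|/2
= 547.32/2 = 273.66

273.66


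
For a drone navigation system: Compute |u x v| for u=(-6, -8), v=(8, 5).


|u x v| = |(-6)*5 - (-8)*8|
= |(-30) - (-64)| = 34

34


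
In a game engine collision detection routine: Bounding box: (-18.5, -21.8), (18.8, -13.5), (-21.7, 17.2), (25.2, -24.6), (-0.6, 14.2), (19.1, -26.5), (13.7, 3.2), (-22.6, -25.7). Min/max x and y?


x range: [-22.6, 25.2]
y range: [-26.5, 17.2]
Bounding box: (-22.6,-26.5) to (25.2,17.2)

(-22.6,-26.5) to (25.2,17.2)


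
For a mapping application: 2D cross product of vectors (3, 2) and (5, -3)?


u x v = u_x*v_y - u_y*v_x = 3*(-3) - 2*5
= (-9) - 10 = -19

-19


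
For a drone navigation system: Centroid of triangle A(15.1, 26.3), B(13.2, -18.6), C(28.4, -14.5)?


Centroid = ((x_A+x_B+x_C)/3, (y_A+y_B+y_C)/3)
= ((15.1+13.2+28.4)/3, (26.3+(-18.6)+(-14.5))/3)
= (18.9, -2.2667)

(18.9, -2.2667)


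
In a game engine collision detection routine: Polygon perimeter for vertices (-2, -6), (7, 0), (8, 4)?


Sides: (-2, -6)->(7, 0): sqrt(117) = 10.816654, (7, 0)->(8, 4): sqrt(17) = 4.123106, (8, 4)->(-2, -6): sqrt(200) = 14.142136
Sum = 29.081896
Perimeter = 29.0819

29.0819


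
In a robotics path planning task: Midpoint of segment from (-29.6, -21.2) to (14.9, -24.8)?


M = (((-29.6)+14.9)/2, ((-21.2)+(-24.8))/2)
= (-7.35, -23)

(-7.35, -23)


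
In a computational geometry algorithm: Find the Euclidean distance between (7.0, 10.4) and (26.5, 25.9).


dx=19.5, dy=15.5
d^2 = 19.5^2 + 15.5^2 = 620.5
d = sqrt(620.5) = 24.9098

24.9098


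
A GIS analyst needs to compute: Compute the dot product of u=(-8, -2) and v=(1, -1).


u . v = u_x*v_x + u_y*v_y = (-8)*1 + (-2)*(-1)
= (-8) + 2 = -6

-6


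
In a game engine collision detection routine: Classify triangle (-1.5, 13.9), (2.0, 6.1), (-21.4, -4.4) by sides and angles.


Side lengths squared: AB^2=73.09, BC^2=657.81, CA^2=730.9
Sorted: [73.09, 657.81, 730.9]
By sides: Scalene, By angles: Right

Scalene, Right


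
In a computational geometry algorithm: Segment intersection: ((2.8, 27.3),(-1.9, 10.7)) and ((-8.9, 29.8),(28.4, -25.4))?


Cross products: d1=552.59, d2=-326.03, d3=-205.97, d4=672.65
d1*d2 < 0 and d3*d4 < 0? yes

Yes, they intersect


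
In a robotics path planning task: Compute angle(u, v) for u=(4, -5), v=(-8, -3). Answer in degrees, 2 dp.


u.v = -17, |u| = sqrt(41) = 6.4031, |v| = sqrt(73) = 8.544
cos(theta) = u.v/(|u||v|) = -17/sqrt(2993) = -0.310739
theta = acos(-0.310739) = 108.1 degrees

108.1 degrees


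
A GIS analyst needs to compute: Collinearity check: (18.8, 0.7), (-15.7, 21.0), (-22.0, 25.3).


Cross product: ((-15.7)-18.8)*(25.3-0.7) - (21-0.7)*((-22)-18.8)
= -20.46

No, not collinear


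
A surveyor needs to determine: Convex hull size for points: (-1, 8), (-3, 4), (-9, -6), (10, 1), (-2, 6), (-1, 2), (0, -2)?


Convex hull vertices (CCW): (-9, -6), (10, 1), (-1, 8)
Count = 3

3


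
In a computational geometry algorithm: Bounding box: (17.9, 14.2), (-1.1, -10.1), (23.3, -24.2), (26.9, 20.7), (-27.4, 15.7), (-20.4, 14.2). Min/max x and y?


x range: [-27.4, 26.9]
y range: [-24.2, 20.7]
Bounding box: (-27.4,-24.2) to (26.9,20.7)

(-27.4,-24.2) to (26.9,20.7)


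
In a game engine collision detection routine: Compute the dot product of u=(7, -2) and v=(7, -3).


u . v = u_x*v_x + u_y*v_y = 7*7 + (-2)*(-3)
= 49 + 6 = 55

55


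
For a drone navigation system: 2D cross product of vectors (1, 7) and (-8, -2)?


u x v = u_x*v_y - u_y*v_x = 1*(-2) - 7*(-8)
= (-2) - (-56) = 54

54


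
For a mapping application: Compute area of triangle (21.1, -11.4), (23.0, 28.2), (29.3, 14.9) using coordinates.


Area = |x_A(y_B-y_C) + x_B(y_C-y_A) + x_C(y_A-y_B)|/2
= |280.63 + 604.9 + (-1160.28)|/2
= 274.75/2 = 137.375

137.375


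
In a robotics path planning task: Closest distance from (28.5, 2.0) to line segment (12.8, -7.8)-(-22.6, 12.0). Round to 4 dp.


Project P onto AB: t = 0 (clamped to [0,1])
Closest point on segment: (12.8, -7.8)
Distance: 18.5076

18.5076


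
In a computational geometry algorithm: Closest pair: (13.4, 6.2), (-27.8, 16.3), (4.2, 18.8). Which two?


d(P0,P1) = 42.4199, d(P0,P2) = 15.6013, d(P1,P2) = 32.0975
Closest: P0 and P2

Closest pair: (13.4, 6.2) and (4.2, 18.8), distance = 15.6013


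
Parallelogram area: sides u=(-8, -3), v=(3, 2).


|u x v| = |(-8)*2 - (-3)*3|
= |(-16) - (-9)| = 7

7


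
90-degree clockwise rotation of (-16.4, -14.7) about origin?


90° CW: (x,y) -> (y, -x)
(-16.4,-14.7) -> (-14.7, 16.4)

(-14.7, 16.4)


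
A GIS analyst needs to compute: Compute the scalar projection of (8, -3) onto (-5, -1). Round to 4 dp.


u.v = -37, |v| = sqrt(26) = 5.099
Scalar projection = u.v / |v| = -37 / sqrt(26) = -7.2563

-7.2563


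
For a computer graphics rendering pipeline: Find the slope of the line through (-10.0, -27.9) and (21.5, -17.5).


slope = (y2-y1)/(x2-x1) = ((-17.5)-(-27.9))/(21.5-(-10)) = 10.4/31.5 = 0.3302

0.3302


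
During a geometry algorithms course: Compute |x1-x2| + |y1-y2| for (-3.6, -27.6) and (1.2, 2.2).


|(-3.6)-1.2| + |(-27.6)-2.2| = 4.8 + 29.8 = 34.6

34.6


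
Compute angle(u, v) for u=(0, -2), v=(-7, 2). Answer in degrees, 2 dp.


u.v = -4, |u| = sqrt(4) = 2, |v| = sqrt(53) = 7.2801
cos(theta) = u.v/(|u||v|) = -4/sqrt(212) = -0.274721
theta = acos(-0.274721) = 105.95 degrees

105.95 degrees


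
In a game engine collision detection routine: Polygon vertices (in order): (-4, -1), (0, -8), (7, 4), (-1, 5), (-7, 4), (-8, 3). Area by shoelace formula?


Shoelace sum: ((-4)*(-8) - 0*(-1)) + (0*4 - 7*(-8)) + (7*5 - (-1)*4) + ((-1)*4 - (-7)*5) + ((-7)*3 - (-8)*4) + ((-8)*(-1) - (-4)*3)
= 189
Area = |189|/2 = 94.5

94.5


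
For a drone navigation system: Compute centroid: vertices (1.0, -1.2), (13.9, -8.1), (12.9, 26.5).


Centroid = ((x_A+x_B+x_C)/3, (y_A+y_B+y_C)/3)
= ((1+13.9+12.9)/3, ((-1.2)+(-8.1)+26.5)/3)
= (9.2667, 5.7333)

(9.2667, 5.7333)


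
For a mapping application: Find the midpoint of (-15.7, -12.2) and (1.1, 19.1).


M = (((-15.7)+1.1)/2, ((-12.2)+19.1)/2)
= (-7.3, 3.45)

(-7.3, 3.45)


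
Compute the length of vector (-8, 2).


|u| = sqrt((-8)^2 + 2^2) = sqrt(68) = 8.2462

8.2462


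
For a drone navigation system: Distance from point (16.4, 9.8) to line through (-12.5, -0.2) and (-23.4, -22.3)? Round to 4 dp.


|cross product| = 529.69
|line direction| = sqrt(607.22) = 24.6418
Distance = 529.69/sqrt(607.22) = 21.4956

21.4956


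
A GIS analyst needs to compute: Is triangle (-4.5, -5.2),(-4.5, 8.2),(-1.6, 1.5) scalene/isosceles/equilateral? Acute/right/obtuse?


Side lengths squared: AB^2=179.56, BC^2=53.3, CA^2=53.3
Sorted: [53.3, 53.3, 179.56]
By sides: Isosceles, By angles: Obtuse

Isosceles, Obtuse


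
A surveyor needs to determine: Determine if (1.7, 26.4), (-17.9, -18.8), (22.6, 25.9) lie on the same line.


Cross product: ((-17.9)-1.7)*(25.9-26.4) - ((-18.8)-26.4)*(22.6-1.7)
= 954.48

No, not collinear


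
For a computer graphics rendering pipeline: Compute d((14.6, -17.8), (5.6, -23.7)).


dx=-9, dy=-5.9
d^2 = (-9)^2 + (-5.9)^2 = 115.81
d = sqrt(115.81) = 10.7615

10.7615


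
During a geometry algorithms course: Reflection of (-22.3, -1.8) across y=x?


Reflection over y=x: (x,y) -> (y,x)
(-22.3, -1.8) -> (-1.8, -22.3)

(-1.8, -22.3)


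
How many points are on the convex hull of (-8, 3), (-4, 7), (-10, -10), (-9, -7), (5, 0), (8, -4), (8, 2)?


Convex hull vertices (CCW): (-10, -10), (8, -4), (8, 2), (-4, 7), (-8, 3)
Count = 5

5


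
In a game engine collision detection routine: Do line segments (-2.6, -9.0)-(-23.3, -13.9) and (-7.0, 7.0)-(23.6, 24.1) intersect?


Cross products: d1=-564.84, d2=-360.81, d3=-352.76, d4=-556.79
d1*d2 < 0 and d3*d4 < 0? no

No, they don't intersect


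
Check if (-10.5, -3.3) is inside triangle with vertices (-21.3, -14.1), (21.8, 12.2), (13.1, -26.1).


Cross products: AB x AP = 181.44, BC x BP = -1102.24, CA x CP = -501.12
All same sign? no

No, outside


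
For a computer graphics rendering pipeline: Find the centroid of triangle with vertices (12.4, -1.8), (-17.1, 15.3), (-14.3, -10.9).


Centroid = ((x_A+x_B+x_C)/3, (y_A+y_B+y_C)/3)
= ((12.4+(-17.1)+(-14.3))/3, ((-1.8)+15.3+(-10.9))/3)
= (-6.3333, 0.8667)

(-6.3333, 0.8667)


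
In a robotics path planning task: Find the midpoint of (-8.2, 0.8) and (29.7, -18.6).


M = (((-8.2)+29.7)/2, (0.8+(-18.6))/2)
= (10.75, -8.9)

(10.75, -8.9)


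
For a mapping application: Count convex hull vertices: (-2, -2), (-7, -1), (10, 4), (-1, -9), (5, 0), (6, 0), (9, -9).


Convex hull vertices (CCW): (-7, -1), (-1, -9), (9, -9), (10, 4)
Count = 4

4


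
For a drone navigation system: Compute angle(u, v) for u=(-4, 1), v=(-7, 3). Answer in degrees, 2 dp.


u.v = 31, |u| = sqrt(17) = 4.1231, |v| = sqrt(58) = 7.6158
cos(theta) = u.v/(|u||v|) = 31/sqrt(986) = 0.987241
theta = acos(0.987241) = 9.16 degrees

9.16 degrees


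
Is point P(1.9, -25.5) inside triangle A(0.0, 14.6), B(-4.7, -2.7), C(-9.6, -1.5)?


Cross products: AB x AP = 221.34, BC x BP = 103.8, CA x CP = -415.55
All same sign? no

No, outside


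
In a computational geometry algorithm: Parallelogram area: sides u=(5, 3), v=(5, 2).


|u x v| = |5*2 - 3*5|
= |10 - 15| = 5

5


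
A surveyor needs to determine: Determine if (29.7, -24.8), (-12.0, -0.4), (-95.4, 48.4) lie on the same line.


Cross product: ((-12)-29.7)*(48.4-(-24.8)) - ((-0.4)-(-24.8))*((-95.4)-29.7)
= 0

Yes, collinear


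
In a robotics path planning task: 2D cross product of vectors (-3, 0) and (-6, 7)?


u x v = u_x*v_y - u_y*v_x = (-3)*7 - 0*(-6)
= (-21) - 0 = -21

-21


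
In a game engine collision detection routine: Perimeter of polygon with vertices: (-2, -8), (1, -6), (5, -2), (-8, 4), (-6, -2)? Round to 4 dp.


Sides: (-2, -8)->(1, -6): sqrt(13) = 3.605551, (1, -6)->(5, -2): sqrt(32) = 5.656854, (5, -2)->(-8, 4): sqrt(205) = 14.317821, (-8, 4)->(-6, -2): sqrt(40) = 6.324555, (-6, -2)->(-2, -8): sqrt(52) = 7.211103
Sum = 37.115884
Perimeter = 37.1159

37.1159


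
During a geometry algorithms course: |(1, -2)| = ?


|u| = sqrt(1^2 + (-2)^2) = sqrt(5) = 2.2361

2.2361


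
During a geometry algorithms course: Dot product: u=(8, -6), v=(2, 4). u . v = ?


u . v = u_x*v_x + u_y*v_y = 8*2 + (-6)*4
= 16 + (-24) = -8

-8


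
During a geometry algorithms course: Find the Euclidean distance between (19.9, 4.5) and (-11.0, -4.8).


dx=-30.9, dy=-9.3
d^2 = (-30.9)^2 + (-9.3)^2 = 1041.3
d = sqrt(1041.3) = 32.2692

32.2692


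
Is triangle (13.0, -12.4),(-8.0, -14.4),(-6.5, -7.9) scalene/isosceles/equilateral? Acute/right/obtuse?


Side lengths squared: AB^2=445, BC^2=44.5, CA^2=400.5
Sorted: [44.5, 400.5, 445]
By sides: Scalene, By angles: Right

Scalene, Right


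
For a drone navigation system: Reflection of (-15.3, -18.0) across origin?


Reflection over origin: (x,y) -> (-x,-y)
(-15.3, -18) -> (15.3, 18)

(15.3, 18)


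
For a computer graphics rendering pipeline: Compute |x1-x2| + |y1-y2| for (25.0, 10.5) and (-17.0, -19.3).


|25-(-17)| + |10.5-(-19.3)| = 42 + 29.8 = 71.8

71.8


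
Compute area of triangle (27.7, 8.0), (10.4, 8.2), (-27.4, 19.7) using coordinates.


Area = |x_A(y_B-y_C) + x_B(y_C-y_A) + x_C(y_A-y_B)|/2
= |(-318.55) + 121.68 + 5.48|/2
= 191.39/2 = 95.695

95.695


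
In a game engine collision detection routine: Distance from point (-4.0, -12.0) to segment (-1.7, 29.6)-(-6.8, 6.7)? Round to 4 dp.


Project P onto AB: t = 1 (clamped to [0,1])
Closest point on segment: (-6.8, 6.7)
Distance: 18.9085

18.9085


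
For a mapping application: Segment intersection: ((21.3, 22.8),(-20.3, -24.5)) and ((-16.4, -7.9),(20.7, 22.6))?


Cross products: d1=-10.88, d2=-496.91, d3=-506.09, d4=-20.06
d1*d2 < 0 and d3*d4 < 0? no

No, they don't intersect


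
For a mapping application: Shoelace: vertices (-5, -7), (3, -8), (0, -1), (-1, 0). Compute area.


Shoelace sum: ((-5)*(-8) - 3*(-7)) + (3*(-1) - 0*(-8)) + (0*0 - (-1)*(-1)) + ((-1)*(-7) - (-5)*0)
= 64
Area = |64|/2 = 32

32


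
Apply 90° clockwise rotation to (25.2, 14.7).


90° CW: (x,y) -> (y, -x)
(25.2,14.7) -> (14.7, -25.2)

(14.7, -25.2)


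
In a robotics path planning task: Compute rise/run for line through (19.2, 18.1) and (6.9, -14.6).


slope = (y2-y1)/(x2-x1) = ((-14.6)-18.1)/(6.9-19.2) = (-32.7)/(-12.3) = 2.6585

2.6585


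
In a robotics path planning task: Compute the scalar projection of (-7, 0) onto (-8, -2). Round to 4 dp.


u.v = 56, |v| = sqrt(68) = 8.2462
Scalar projection = u.v / |v| = 56 / sqrt(68) = 6.791

6.791


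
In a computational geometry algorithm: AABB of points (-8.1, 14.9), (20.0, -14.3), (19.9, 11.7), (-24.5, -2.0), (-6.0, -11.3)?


x range: [-24.5, 20]
y range: [-14.3, 14.9]
Bounding box: (-24.5,-14.3) to (20,14.9)

(-24.5,-14.3) to (20,14.9)


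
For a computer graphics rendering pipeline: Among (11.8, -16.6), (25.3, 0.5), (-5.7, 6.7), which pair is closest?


d(P0,P1) = 21.7867, d(P0,P2) = 29.14, d(P1,P2) = 31.6139
Closest: P0 and P1

Closest pair: (11.8, -16.6) and (25.3, 0.5), distance = 21.7867


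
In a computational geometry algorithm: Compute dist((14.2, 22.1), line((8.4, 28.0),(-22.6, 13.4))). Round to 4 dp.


|cross product| = 267.58
|line direction| = sqrt(1174.16) = 34.266
Distance = 267.58/sqrt(1174.16) = 7.8089

7.8089


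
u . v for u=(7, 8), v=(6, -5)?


u . v = u_x*v_x + u_y*v_y = 7*6 + 8*(-5)
= 42 + (-40) = 2

2


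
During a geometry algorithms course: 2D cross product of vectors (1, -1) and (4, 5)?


u x v = u_x*v_y - u_y*v_x = 1*5 - (-1)*4
= 5 - (-4) = 9

9


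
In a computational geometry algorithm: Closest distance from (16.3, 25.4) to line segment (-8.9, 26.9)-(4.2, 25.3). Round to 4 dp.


Project P onto AB: t = 1 (clamped to [0,1])
Closest point on segment: (4.2, 25.3)
Distance: 12.1004

12.1004
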